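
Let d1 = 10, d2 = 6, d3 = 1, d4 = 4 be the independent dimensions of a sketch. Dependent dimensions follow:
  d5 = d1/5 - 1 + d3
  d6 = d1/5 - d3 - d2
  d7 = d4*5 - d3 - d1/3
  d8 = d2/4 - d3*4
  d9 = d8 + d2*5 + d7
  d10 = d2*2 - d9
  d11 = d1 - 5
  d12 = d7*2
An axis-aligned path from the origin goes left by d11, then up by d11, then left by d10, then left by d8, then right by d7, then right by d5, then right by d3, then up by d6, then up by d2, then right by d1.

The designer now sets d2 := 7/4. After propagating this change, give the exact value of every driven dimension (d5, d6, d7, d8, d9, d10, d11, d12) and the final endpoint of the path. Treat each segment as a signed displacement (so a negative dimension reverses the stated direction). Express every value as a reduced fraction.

Apply edit: d2 := 7/4
  d5 = d1/5 - 1 + d3 = 2
  d6 = d1/5 - d3 - d2 = -3/4
  d7 = d4*5 - d3 - d1/3 = 47/3
  d8 = d2/4 - d3*4 = -57/16
  d9 = d8 + d2*5 + d7 = 1001/48
  d10 = d2*2 - d9 = -833/48
  d11 = d1 - 5 = 5
  d12 = d7*2 = 94/3
Walk from origin (0, 0):
  seg 1: left by d11 = 5 → (-5, 0)
  seg 2: up by d11 = 5 → (-5, 5)
  seg 3: left by d10 = -833/48 → (593/48, 5)
  seg 4: left by d8 = -57/16 → (191/12, 5)
  seg 5: right by d7 = 47/3 → (379/12, 5)
  seg 6: right by d5 = 2 → (403/12, 5)
  seg 7: right by d3 = 1 → (415/12, 5)
  seg 8: up by d6 = -3/4 → (415/12, 17/4)
  seg 9: up by d2 = 7/4 → (415/12, 6)
  seg 10: right by d1 = 10 → (535/12, 6)

d5 = 2
d6 = -3/4
d7 = 47/3
d8 = -57/16
d9 = 1001/48
d10 = -833/48
d11 = 5
d12 = 94/3
endpoint = (535/12, 6)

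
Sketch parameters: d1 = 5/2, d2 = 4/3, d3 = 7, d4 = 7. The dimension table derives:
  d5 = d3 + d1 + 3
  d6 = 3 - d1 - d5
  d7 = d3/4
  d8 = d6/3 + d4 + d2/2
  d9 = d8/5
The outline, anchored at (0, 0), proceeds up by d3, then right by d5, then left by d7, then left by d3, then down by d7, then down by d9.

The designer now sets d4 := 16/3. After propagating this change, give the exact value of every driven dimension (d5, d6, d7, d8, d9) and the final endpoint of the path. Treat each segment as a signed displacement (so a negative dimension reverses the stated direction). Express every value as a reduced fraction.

d5 = 25/2
d6 = -12
d7 = 7/4
d8 = 2
d9 = 2/5
endpoint = (15/4, 97/20)

Apply edit: d4 := 16/3
  d5 = d3 + d1 + 3 = 25/2
  d6 = 3 - d1 - d5 = -12
  d7 = d3/4 = 7/4
  d8 = d6/3 + d4 + d2/2 = 2
  d9 = d8/5 = 2/5
Walk from origin (0, 0):
  seg 1: up by d3 = 7 → (0, 7)
  seg 2: right by d5 = 25/2 → (25/2, 7)
  seg 3: left by d7 = 7/4 → (43/4, 7)
  seg 4: left by d3 = 7 → (15/4, 7)
  seg 5: down by d7 = 7/4 → (15/4, 21/4)
  seg 6: down by d9 = 2/5 → (15/4, 97/20)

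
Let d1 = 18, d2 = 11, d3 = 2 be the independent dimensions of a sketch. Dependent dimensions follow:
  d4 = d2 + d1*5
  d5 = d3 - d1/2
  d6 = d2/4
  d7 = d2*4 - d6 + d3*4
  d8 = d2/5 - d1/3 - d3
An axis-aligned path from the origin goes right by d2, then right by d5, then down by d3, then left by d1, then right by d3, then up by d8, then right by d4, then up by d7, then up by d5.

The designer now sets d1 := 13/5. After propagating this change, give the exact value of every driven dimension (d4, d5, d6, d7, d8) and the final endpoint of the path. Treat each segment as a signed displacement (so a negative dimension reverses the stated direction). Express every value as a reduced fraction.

d4 = 24
d5 = 7/10
d6 = 11/4
d7 = 197/4
d8 = -2/3
endpoint = (351/10, 2837/60)

Apply edit: d1 := 13/5
  d4 = d2 + d1*5 = 24
  d5 = d3 - d1/2 = 7/10
  d6 = d2/4 = 11/4
  d7 = d2*4 - d6 + d3*4 = 197/4
  d8 = d2/5 - d1/3 - d3 = -2/3
Walk from origin (0, 0):
  seg 1: right by d2 = 11 → (11, 0)
  seg 2: right by d5 = 7/10 → (117/10, 0)
  seg 3: down by d3 = 2 → (117/10, -2)
  seg 4: left by d1 = 13/5 → (91/10, -2)
  seg 5: right by d3 = 2 → (111/10, -2)
  seg 6: up by d8 = -2/3 → (111/10, -8/3)
  seg 7: right by d4 = 24 → (351/10, -8/3)
  seg 8: up by d7 = 197/4 → (351/10, 559/12)
  seg 9: up by d5 = 7/10 → (351/10, 2837/60)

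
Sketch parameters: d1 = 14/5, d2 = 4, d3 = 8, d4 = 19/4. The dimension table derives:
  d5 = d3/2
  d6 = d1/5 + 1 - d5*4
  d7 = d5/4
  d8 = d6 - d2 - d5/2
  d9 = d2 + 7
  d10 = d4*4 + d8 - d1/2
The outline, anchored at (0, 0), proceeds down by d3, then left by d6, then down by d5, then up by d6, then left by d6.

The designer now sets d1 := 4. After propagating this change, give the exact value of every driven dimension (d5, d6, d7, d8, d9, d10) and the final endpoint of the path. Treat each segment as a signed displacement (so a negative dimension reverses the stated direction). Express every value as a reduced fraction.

d5 = 4
d6 = -71/5
d7 = 1
d8 = -101/5
d9 = 11
d10 = -16/5
endpoint = (142/5, -131/5)

Apply edit: d1 := 4
  d5 = d3/2 = 4
  d6 = d1/5 + 1 - d5*4 = -71/5
  d7 = d5/4 = 1
  d8 = d6 - d2 - d5/2 = -101/5
  d9 = d2 + 7 = 11
  d10 = d4*4 + d8 - d1/2 = -16/5
Walk from origin (0, 0):
  seg 1: down by d3 = 8 → (0, -8)
  seg 2: left by d6 = -71/5 → (71/5, -8)
  seg 3: down by d5 = 4 → (71/5, -12)
  seg 4: up by d6 = -71/5 → (71/5, -131/5)
  seg 5: left by d6 = -71/5 → (142/5, -131/5)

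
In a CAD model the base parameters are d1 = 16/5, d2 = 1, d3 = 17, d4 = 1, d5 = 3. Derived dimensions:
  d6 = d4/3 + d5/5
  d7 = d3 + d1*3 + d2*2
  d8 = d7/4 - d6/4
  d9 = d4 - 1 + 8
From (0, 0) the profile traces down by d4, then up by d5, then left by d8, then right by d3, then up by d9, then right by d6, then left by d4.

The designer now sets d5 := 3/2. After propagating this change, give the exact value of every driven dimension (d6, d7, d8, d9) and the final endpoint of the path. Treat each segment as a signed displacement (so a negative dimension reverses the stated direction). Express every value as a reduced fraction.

Apply edit: d5 := 3/2
  d6 = d4/3 + d5/5 = 19/30
  d7 = d3 + d1*3 + d2*2 = 143/5
  d8 = d7/4 - d6/4 = 839/120
  d9 = d4 - 1 + 8 = 8
Walk from origin (0, 0):
  seg 1: down by d4 = 1 → (0, -1)
  seg 2: up by d5 = 3/2 → (0, 1/2)
  seg 3: left by d8 = 839/120 → (-839/120, 1/2)
  seg 4: right by d3 = 17 → (1201/120, 1/2)
  seg 5: up by d9 = 8 → (1201/120, 17/2)
  seg 6: right by d6 = 19/30 → (1277/120, 17/2)
  seg 7: left by d4 = 1 → (1157/120, 17/2)

d6 = 19/30
d7 = 143/5
d8 = 839/120
d9 = 8
endpoint = (1157/120, 17/2)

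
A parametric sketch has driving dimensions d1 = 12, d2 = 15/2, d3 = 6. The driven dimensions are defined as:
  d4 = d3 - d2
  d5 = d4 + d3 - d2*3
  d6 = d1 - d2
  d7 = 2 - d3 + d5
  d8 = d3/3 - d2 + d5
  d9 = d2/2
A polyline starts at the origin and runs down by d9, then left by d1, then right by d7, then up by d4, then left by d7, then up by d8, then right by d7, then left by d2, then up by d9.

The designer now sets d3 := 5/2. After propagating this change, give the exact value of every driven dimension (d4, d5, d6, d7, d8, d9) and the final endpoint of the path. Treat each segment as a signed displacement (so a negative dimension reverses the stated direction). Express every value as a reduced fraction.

Apply edit: d3 := 5/2
  d4 = d3 - d2 = -5
  d5 = d4 + d3 - d2*3 = -25
  d6 = d1 - d2 = 9/2
  d7 = 2 - d3 + d5 = -51/2
  d8 = d3/3 - d2 + d5 = -95/3
  d9 = d2/2 = 15/4
Walk from origin (0, 0):
  seg 1: down by d9 = 15/4 → (0, -15/4)
  seg 2: left by d1 = 12 → (-12, -15/4)
  seg 3: right by d7 = -51/2 → (-75/2, -15/4)
  seg 4: up by d4 = -5 → (-75/2, -35/4)
  seg 5: left by d7 = -51/2 → (-12, -35/4)
  seg 6: up by d8 = -95/3 → (-12, -485/12)
  seg 7: right by d7 = -51/2 → (-75/2, -485/12)
  seg 8: left by d2 = 15/2 → (-45, -485/12)
  seg 9: up by d9 = 15/4 → (-45, -110/3)

d4 = -5
d5 = -25
d6 = 9/2
d7 = -51/2
d8 = -95/3
d9 = 15/4
endpoint = (-45, -110/3)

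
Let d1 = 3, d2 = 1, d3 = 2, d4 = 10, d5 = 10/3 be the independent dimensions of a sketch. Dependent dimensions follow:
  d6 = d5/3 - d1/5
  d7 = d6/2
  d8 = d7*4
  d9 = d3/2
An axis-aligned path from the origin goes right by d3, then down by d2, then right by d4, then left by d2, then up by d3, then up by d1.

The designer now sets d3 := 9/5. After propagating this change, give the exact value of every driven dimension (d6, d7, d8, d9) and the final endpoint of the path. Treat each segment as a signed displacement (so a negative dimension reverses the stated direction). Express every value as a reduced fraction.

d6 = 23/45
d7 = 23/90
d8 = 46/45
d9 = 9/10
endpoint = (54/5, 19/5)

Apply edit: d3 := 9/5
  d6 = d5/3 - d1/5 = 23/45
  d7 = d6/2 = 23/90
  d8 = d7*4 = 46/45
  d9 = d3/2 = 9/10
Walk from origin (0, 0):
  seg 1: right by d3 = 9/5 → (9/5, 0)
  seg 2: down by d2 = 1 → (9/5, -1)
  seg 3: right by d4 = 10 → (59/5, -1)
  seg 4: left by d2 = 1 → (54/5, -1)
  seg 5: up by d3 = 9/5 → (54/5, 4/5)
  seg 6: up by d1 = 3 → (54/5, 19/5)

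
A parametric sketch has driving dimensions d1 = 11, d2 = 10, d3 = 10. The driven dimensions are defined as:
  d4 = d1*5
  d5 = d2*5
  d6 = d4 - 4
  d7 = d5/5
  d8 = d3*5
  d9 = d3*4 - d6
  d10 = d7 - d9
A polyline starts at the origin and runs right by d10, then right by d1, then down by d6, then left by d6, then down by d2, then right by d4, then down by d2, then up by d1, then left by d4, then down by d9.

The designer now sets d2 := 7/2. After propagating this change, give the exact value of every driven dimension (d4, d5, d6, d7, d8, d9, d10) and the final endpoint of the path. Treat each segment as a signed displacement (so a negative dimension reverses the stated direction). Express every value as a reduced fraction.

Apply edit: d2 := 7/2
  d4 = d1*5 = 55
  d5 = d2*5 = 35/2
  d6 = d4 - 4 = 51
  d7 = d5/5 = 7/2
  d8 = d3*5 = 50
  d9 = d3*4 - d6 = -11
  d10 = d7 - d9 = 29/2
Walk from origin (0, 0):
  seg 1: right by d10 = 29/2 → (29/2, 0)
  seg 2: right by d1 = 11 → (51/2, 0)
  seg 3: down by d6 = 51 → (51/2, -51)
  seg 4: left by d6 = 51 → (-51/2, -51)
  seg 5: down by d2 = 7/2 → (-51/2, -109/2)
  seg 6: right by d4 = 55 → (59/2, -109/2)
  seg 7: down by d2 = 7/2 → (59/2, -58)
  seg 8: up by d1 = 11 → (59/2, -47)
  seg 9: left by d4 = 55 → (-51/2, -47)
  seg 10: down by d9 = -11 → (-51/2, -36)

d4 = 55
d5 = 35/2
d6 = 51
d7 = 7/2
d8 = 50
d9 = -11
d10 = 29/2
endpoint = (-51/2, -36)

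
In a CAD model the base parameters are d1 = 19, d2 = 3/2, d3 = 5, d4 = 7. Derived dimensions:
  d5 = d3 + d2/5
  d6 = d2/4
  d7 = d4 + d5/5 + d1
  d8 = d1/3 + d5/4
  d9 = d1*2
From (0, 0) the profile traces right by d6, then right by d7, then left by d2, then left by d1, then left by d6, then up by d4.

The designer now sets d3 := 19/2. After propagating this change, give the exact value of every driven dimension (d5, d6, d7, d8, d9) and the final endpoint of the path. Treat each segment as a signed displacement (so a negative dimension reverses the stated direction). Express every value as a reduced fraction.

Apply edit: d3 := 19/2
  d5 = d3 + d2/5 = 49/5
  d6 = d2/4 = 3/8
  d7 = d4 + d5/5 + d1 = 699/25
  d8 = d1/3 + d5/4 = 527/60
  d9 = d1*2 = 38
Walk from origin (0, 0):
  seg 1: right by d6 = 3/8 → (3/8, 0)
  seg 2: right by d7 = 699/25 → (5667/200, 0)
  seg 3: left by d2 = 3/2 → (5367/200, 0)
  seg 4: left by d1 = 19 → (1567/200, 0)
  seg 5: left by d6 = 3/8 → (373/50, 0)
  seg 6: up by d4 = 7 → (373/50, 7)

d5 = 49/5
d6 = 3/8
d7 = 699/25
d8 = 527/60
d9 = 38
endpoint = (373/50, 7)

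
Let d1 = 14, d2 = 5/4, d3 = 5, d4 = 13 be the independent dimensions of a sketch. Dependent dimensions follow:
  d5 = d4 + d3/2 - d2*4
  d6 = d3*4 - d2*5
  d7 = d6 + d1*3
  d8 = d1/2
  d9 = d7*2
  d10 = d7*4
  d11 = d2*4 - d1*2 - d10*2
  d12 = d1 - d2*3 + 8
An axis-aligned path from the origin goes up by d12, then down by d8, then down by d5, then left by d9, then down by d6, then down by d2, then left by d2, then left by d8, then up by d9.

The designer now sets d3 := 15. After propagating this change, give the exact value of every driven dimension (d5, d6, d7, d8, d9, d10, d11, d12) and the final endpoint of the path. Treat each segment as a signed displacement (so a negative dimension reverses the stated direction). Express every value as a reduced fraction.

Apply edit: d3 := 15
  d5 = d4 + d3/2 - d2*4 = 31/2
  d6 = d3*4 - d2*5 = 215/4
  d7 = d6 + d1*3 = 383/4
  d8 = d1/2 = 7
  d9 = d7*2 = 383/2
  d10 = d7*4 = 383
  d11 = d2*4 - d1*2 - d10*2 = -789
  d12 = d1 - d2*3 + 8 = 73/4
Walk from origin (0, 0):
  seg 1: up by d12 = 73/4 → (0, 73/4)
  seg 2: down by d8 = 7 → (0, 45/4)
  seg 3: down by d5 = 31/2 → (0, -17/4)
  seg 4: left by d9 = 383/2 → (-383/2, -17/4)
  seg 5: down by d6 = 215/4 → (-383/2, -58)
  seg 6: down by d2 = 5/4 → (-383/2, -237/4)
  seg 7: left by d2 = 5/4 → (-771/4, -237/4)
  seg 8: left by d8 = 7 → (-799/4, -237/4)
  seg 9: up by d9 = 383/2 → (-799/4, 529/4)

d5 = 31/2
d6 = 215/4
d7 = 383/4
d8 = 7
d9 = 383/2
d10 = 383
d11 = -789
d12 = 73/4
endpoint = (-799/4, 529/4)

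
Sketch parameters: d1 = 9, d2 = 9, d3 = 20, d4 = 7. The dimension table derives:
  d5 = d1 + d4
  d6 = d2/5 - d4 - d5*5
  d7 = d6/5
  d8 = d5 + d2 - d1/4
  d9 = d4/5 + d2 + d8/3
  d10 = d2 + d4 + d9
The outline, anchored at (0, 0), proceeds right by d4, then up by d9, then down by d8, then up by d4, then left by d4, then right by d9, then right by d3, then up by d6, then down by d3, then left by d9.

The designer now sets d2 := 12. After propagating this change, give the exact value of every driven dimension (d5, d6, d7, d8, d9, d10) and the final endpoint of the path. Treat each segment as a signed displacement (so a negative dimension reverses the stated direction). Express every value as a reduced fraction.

d5 = 16
d6 = -423/5
d7 = -423/25
d8 = 103/4
d9 = 1319/60
d10 = 2459/60
endpoint = (20, -3041/30)

Apply edit: d2 := 12
  d5 = d1 + d4 = 16
  d6 = d2/5 - d4 - d5*5 = -423/5
  d7 = d6/5 = -423/25
  d8 = d5 + d2 - d1/4 = 103/4
  d9 = d4/5 + d2 + d8/3 = 1319/60
  d10 = d2 + d4 + d9 = 2459/60
Walk from origin (0, 0):
  seg 1: right by d4 = 7 → (7, 0)
  seg 2: up by d9 = 1319/60 → (7, 1319/60)
  seg 3: down by d8 = 103/4 → (7, -113/30)
  seg 4: up by d4 = 7 → (7, 97/30)
  seg 5: left by d4 = 7 → (0, 97/30)
  seg 6: right by d9 = 1319/60 → (1319/60, 97/30)
  seg 7: right by d3 = 20 → (2519/60, 97/30)
  seg 8: up by d6 = -423/5 → (2519/60, -2441/30)
  seg 9: down by d3 = 20 → (2519/60, -3041/30)
  seg 10: left by d9 = 1319/60 → (20, -3041/30)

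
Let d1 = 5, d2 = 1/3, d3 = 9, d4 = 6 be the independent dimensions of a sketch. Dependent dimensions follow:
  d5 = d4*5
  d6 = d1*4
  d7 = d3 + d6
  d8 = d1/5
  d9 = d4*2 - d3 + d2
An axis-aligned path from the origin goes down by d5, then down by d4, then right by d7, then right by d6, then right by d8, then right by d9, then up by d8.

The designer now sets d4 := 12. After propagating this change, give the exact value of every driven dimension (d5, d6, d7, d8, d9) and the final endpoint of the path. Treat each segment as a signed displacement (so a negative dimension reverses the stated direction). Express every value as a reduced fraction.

d5 = 60
d6 = 20
d7 = 29
d8 = 1
d9 = 46/3
endpoint = (196/3, -71)

Apply edit: d4 := 12
  d5 = d4*5 = 60
  d6 = d1*4 = 20
  d7 = d3 + d6 = 29
  d8 = d1/5 = 1
  d9 = d4*2 - d3 + d2 = 46/3
Walk from origin (0, 0):
  seg 1: down by d5 = 60 → (0, -60)
  seg 2: down by d4 = 12 → (0, -72)
  seg 3: right by d7 = 29 → (29, -72)
  seg 4: right by d6 = 20 → (49, -72)
  seg 5: right by d8 = 1 → (50, -72)
  seg 6: right by d9 = 46/3 → (196/3, -72)
  seg 7: up by d8 = 1 → (196/3, -71)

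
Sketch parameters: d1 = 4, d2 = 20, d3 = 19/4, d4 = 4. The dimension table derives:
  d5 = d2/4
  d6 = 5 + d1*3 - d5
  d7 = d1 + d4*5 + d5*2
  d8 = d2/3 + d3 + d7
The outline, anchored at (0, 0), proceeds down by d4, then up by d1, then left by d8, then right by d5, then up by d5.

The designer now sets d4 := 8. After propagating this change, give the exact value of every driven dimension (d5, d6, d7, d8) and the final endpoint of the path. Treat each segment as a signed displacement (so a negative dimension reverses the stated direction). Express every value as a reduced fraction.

Apply edit: d4 := 8
  d5 = d2/4 = 5
  d6 = 5 + d1*3 - d5 = 12
  d7 = d1 + d4*5 + d5*2 = 54
  d8 = d2/3 + d3 + d7 = 785/12
Walk from origin (0, 0):
  seg 1: down by d4 = 8 → (0, -8)
  seg 2: up by d1 = 4 → (0, -4)
  seg 3: left by d8 = 785/12 → (-785/12, -4)
  seg 4: right by d5 = 5 → (-725/12, -4)
  seg 5: up by d5 = 5 → (-725/12, 1)

d5 = 5
d6 = 12
d7 = 54
d8 = 785/12
endpoint = (-725/12, 1)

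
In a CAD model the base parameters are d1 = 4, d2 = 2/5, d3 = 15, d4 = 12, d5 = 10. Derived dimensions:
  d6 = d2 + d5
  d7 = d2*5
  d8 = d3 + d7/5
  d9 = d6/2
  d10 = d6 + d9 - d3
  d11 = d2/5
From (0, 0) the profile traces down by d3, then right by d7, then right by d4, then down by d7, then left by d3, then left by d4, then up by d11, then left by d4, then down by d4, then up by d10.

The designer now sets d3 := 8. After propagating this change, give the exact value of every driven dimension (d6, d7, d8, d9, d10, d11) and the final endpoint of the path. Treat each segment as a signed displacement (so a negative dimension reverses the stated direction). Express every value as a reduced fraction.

Apply edit: d3 := 8
  d6 = d2 + d5 = 52/5
  d7 = d2*5 = 2
  d8 = d3 + d7/5 = 42/5
  d9 = d6/2 = 26/5
  d10 = d6 + d9 - d3 = 38/5
  d11 = d2/5 = 2/25
Walk from origin (0, 0):
  seg 1: down by d3 = 8 → (0, -8)
  seg 2: right by d7 = 2 → (2, -8)
  seg 3: right by d4 = 12 → (14, -8)
  seg 4: down by d7 = 2 → (14, -10)
  seg 5: left by d3 = 8 → (6, -10)
  seg 6: left by d4 = 12 → (-6, -10)
  seg 7: up by d11 = 2/25 → (-6, -248/25)
  seg 8: left by d4 = 12 → (-18, -248/25)
  seg 9: down by d4 = 12 → (-18, -548/25)
  seg 10: up by d10 = 38/5 → (-18, -358/25)

d6 = 52/5
d7 = 2
d8 = 42/5
d9 = 26/5
d10 = 38/5
d11 = 2/25
endpoint = (-18, -358/25)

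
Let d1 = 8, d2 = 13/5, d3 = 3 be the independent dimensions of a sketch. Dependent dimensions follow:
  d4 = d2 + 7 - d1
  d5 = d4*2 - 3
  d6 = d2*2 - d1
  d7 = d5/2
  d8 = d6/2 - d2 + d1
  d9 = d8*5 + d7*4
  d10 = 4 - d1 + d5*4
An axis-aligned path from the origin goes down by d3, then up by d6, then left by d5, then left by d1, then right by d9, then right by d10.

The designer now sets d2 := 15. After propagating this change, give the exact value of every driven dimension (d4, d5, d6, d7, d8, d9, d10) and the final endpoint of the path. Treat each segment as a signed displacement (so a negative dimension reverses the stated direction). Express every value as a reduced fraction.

d4 = 14
d5 = 25
d6 = 22
d7 = 25/2
d8 = 4
d9 = 70
d10 = 96
endpoint = (133, 19)

Apply edit: d2 := 15
  d4 = d2 + 7 - d1 = 14
  d5 = d4*2 - 3 = 25
  d6 = d2*2 - d1 = 22
  d7 = d5/2 = 25/2
  d8 = d6/2 - d2 + d1 = 4
  d9 = d8*5 + d7*4 = 70
  d10 = 4 - d1 + d5*4 = 96
Walk from origin (0, 0):
  seg 1: down by d3 = 3 → (0, -3)
  seg 2: up by d6 = 22 → (0, 19)
  seg 3: left by d5 = 25 → (-25, 19)
  seg 4: left by d1 = 8 → (-33, 19)
  seg 5: right by d9 = 70 → (37, 19)
  seg 6: right by d10 = 96 → (133, 19)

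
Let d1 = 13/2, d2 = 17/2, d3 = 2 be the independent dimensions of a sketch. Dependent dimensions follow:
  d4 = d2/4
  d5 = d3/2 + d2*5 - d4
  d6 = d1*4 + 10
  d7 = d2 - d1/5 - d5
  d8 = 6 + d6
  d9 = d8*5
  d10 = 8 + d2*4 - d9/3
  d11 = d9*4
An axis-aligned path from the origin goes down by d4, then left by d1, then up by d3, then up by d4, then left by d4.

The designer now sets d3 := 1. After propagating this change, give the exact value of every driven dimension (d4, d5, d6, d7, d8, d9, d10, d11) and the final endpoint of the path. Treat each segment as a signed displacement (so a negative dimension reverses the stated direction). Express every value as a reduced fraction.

d4 = 17/8
d5 = 327/8
d6 = 36
d7 = -1347/40
d8 = 42
d9 = 210
d10 = -28
d11 = 840
endpoint = (-69/8, 1)

Apply edit: d3 := 1
  d4 = d2/4 = 17/8
  d5 = d3/2 + d2*5 - d4 = 327/8
  d6 = d1*4 + 10 = 36
  d7 = d2 - d1/5 - d5 = -1347/40
  d8 = 6 + d6 = 42
  d9 = d8*5 = 210
  d10 = 8 + d2*4 - d9/3 = -28
  d11 = d9*4 = 840
Walk from origin (0, 0):
  seg 1: down by d4 = 17/8 → (0, -17/8)
  seg 2: left by d1 = 13/2 → (-13/2, -17/8)
  seg 3: up by d3 = 1 → (-13/2, -9/8)
  seg 4: up by d4 = 17/8 → (-13/2, 1)
  seg 5: left by d4 = 17/8 → (-69/8, 1)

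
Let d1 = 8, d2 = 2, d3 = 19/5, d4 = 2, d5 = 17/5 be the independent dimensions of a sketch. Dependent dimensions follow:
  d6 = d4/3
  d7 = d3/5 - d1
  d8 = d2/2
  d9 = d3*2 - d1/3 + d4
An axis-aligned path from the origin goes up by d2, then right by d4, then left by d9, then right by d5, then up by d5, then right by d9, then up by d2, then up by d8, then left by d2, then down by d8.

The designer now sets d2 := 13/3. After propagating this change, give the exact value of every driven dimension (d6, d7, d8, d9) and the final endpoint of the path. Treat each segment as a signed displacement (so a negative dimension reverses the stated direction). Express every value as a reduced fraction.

Apply edit: d2 := 13/3
  d6 = d4/3 = 2/3
  d7 = d3/5 - d1 = -181/25
  d8 = d2/2 = 13/6
  d9 = d3*2 - d1/3 + d4 = 104/15
Walk from origin (0, 0):
  seg 1: up by d2 = 13/3 → (0, 13/3)
  seg 2: right by d4 = 2 → (2, 13/3)
  seg 3: left by d9 = 104/15 → (-74/15, 13/3)
  seg 4: right by d5 = 17/5 → (-23/15, 13/3)
  seg 5: up by d5 = 17/5 → (-23/15, 116/15)
  seg 6: right by d9 = 104/15 → (27/5, 116/15)
  seg 7: up by d2 = 13/3 → (27/5, 181/15)
  seg 8: up by d8 = 13/6 → (27/5, 427/30)
  seg 9: left by d2 = 13/3 → (16/15, 427/30)
  seg 10: down by d8 = 13/6 → (16/15, 181/15)

d6 = 2/3
d7 = -181/25
d8 = 13/6
d9 = 104/15
endpoint = (16/15, 181/15)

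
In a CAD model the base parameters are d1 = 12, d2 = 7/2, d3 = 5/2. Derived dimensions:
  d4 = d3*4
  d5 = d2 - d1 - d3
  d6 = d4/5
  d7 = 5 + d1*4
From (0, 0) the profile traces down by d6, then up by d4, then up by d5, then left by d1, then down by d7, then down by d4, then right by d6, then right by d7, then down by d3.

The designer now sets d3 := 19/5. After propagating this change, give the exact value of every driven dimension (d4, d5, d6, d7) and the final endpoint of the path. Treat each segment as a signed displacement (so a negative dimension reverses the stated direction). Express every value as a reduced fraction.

d4 = 76/5
d5 = -123/10
d6 = 76/25
d7 = 53
endpoint = (1101/25, -3607/50)

Apply edit: d3 := 19/5
  d4 = d3*4 = 76/5
  d5 = d2 - d1 - d3 = -123/10
  d6 = d4/5 = 76/25
  d7 = 5 + d1*4 = 53
Walk from origin (0, 0):
  seg 1: down by d6 = 76/25 → (0, -76/25)
  seg 2: up by d4 = 76/5 → (0, 304/25)
  seg 3: up by d5 = -123/10 → (0, -7/50)
  seg 4: left by d1 = 12 → (-12, -7/50)
  seg 5: down by d7 = 53 → (-12, -2657/50)
  seg 6: down by d4 = 76/5 → (-12, -3417/50)
  seg 7: right by d6 = 76/25 → (-224/25, -3417/50)
  seg 8: right by d7 = 53 → (1101/25, -3417/50)
  seg 9: down by d3 = 19/5 → (1101/25, -3607/50)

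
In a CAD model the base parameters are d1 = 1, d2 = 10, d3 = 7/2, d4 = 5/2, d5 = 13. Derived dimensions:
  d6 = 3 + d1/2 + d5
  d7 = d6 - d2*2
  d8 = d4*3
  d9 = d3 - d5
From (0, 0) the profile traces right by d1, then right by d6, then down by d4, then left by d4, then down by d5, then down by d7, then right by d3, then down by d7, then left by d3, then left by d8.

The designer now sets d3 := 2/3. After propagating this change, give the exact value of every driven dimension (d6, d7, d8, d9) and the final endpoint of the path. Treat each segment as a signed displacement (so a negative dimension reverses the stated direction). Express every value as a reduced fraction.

d6 = 33/2
d7 = -7/2
d8 = 15/2
d9 = -37/3
endpoint = (15/2, -17/2)

Apply edit: d3 := 2/3
  d6 = 3 + d1/2 + d5 = 33/2
  d7 = d6 - d2*2 = -7/2
  d8 = d4*3 = 15/2
  d9 = d3 - d5 = -37/3
Walk from origin (0, 0):
  seg 1: right by d1 = 1 → (1, 0)
  seg 2: right by d6 = 33/2 → (35/2, 0)
  seg 3: down by d4 = 5/2 → (35/2, -5/2)
  seg 4: left by d4 = 5/2 → (15, -5/2)
  seg 5: down by d5 = 13 → (15, -31/2)
  seg 6: down by d7 = -7/2 → (15, -12)
  seg 7: right by d3 = 2/3 → (47/3, -12)
  seg 8: down by d7 = -7/2 → (47/3, -17/2)
  seg 9: left by d3 = 2/3 → (15, -17/2)
  seg 10: left by d8 = 15/2 → (15/2, -17/2)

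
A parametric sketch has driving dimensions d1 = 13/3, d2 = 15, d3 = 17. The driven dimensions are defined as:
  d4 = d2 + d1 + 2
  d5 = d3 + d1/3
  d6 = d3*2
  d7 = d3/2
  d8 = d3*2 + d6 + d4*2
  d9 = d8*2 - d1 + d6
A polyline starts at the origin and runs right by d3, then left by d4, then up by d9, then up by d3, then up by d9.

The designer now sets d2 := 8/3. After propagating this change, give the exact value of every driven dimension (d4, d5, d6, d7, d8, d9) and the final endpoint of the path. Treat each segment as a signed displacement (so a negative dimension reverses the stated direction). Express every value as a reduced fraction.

Apply edit: d2 := 8/3
  d4 = d2 + d1 + 2 = 9
  d5 = d3 + d1/3 = 166/9
  d6 = d3*2 = 34
  d7 = d3/2 = 17/2
  d8 = d3*2 + d6 + d4*2 = 86
  d9 = d8*2 - d1 + d6 = 605/3
Walk from origin (0, 0):
  seg 1: right by d3 = 17 → (17, 0)
  seg 2: left by d4 = 9 → (8, 0)
  seg 3: up by d9 = 605/3 → (8, 605/3)
  seg 4: up by d3 = 17 → (8, 656/3)
  seg 5: up by d9 = 605/3 → (8, 1261/3)

d4 = 9
d5 = 166/9
d6 = 34
d7 = 17/2
d8 = 86
d9 = 605/3
endpoint = (8, 1261/3)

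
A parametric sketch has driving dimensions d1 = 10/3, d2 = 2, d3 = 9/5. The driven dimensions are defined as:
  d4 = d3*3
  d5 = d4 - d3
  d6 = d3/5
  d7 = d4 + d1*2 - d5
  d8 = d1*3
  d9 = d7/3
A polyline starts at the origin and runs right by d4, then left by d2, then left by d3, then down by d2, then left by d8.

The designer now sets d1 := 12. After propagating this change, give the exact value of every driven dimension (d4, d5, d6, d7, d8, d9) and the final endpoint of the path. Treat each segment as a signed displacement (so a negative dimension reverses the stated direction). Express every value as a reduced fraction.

Apply edit: d1 := 12
  d4 = d3*3 = 27/5
  d5 = d4 - d3 = 18/5
  d6 = d3/5 = 9/25
  d7 = d4 + d1*2 - d5 = 129/5
  d8 = d1*3 = 36
  d9 = d7/3 = 43/5
Walk from origin (0, 0):
  seg 1: right by d4 = 27/5 → (27/5, 0)
  seg 2: left by d2 = 2 → (17/5, 0)
  seg 3: left by d3 = 9/5 → (8/5, 0)
  seg 4: down by d2 = 2 → (8/5, -2)
  seg 5: left by d8 = 36 → (-172/5, -2)

d4 = 27/5
d5 = 18/5
d6 = 9/25
d7 = 129/5
d8 = 36
d9 = 43/5
endpoint = (-172/5, -2)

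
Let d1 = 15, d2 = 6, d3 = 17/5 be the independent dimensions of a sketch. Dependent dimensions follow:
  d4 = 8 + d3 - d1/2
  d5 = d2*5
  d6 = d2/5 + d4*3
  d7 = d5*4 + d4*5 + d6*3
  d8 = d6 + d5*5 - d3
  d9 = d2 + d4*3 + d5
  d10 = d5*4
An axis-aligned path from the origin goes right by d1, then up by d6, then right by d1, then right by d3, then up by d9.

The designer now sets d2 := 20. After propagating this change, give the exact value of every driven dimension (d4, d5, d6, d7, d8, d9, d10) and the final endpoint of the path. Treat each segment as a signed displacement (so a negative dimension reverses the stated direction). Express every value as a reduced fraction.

Apply edit: d2 := 20
  d4 = 8 + d3 - d1/2 = 39/10
  d5 = d2*5 = 100
  d6 = d2/5 + d4*3 = 157/10
  d7 = d5*4 + d4*5 + d6*3 = 2333/5
  d8 = d6 + d5*5 - d3 = 5123/10
  d9 = d2 + d4*3 + d5 = 1317/10
  d10 = d5*4 = 400
Walk from origin (0, 0):
  seg 1: right by d1 = 15 → (15, 0)
  seg 2: up by d6 = 157/10 → (15, 157/10)
  seg 3: right by d1 = 15 → (30, 157/10)
  seg 4: right by d3 = 17/5 → (167/5, 157/10)
  seg 5: up by d9 = 1317/10 → (167/5, 737/5)

d4 = 39/10
d5 = 100
d6 = 157/10
d7 = 2333/5
d8 = 5123/10
d9 = 1317/10
d10 = 400
endpoint = (167/5, 737/5)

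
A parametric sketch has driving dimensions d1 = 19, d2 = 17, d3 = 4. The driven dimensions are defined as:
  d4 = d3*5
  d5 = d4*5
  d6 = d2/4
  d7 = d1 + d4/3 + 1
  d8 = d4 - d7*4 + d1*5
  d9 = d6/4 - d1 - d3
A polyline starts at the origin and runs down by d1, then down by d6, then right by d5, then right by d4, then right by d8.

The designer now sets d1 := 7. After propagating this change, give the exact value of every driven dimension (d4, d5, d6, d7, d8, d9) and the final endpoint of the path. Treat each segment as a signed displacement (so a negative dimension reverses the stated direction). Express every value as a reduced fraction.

Apply edit: d1 := 7
  d4 = d3*5 = 20
  d5 = d4*5 = 100
  d6 = d2/4 = 17/4
  d7 = d1 + d4/3 + 1 = 44/3
  d8 = d4 - d7*4 + d1*5 = -11/3
  d9 = d6/4 - d1 - d3 = -159/16
Walk from origin (0, 0):
  seg 1: down by d1 = 7 → (0, -7)
  seg 2: down by d6 = 17/4 → (0, -45/4)
  seg 3: right by d5 = 100 → (100, -45/4)
  seg 4: right by d4 = 20 → (120, -45/4)
  seg 5: right by d8 = -11/3 → (349/3, -45/4)

d4 = 20
d5 = 100
d6 = 17/4
d7 = 44/3
d8 = -11/3
d9 = -159/16
endpoint = (349/3, -45/4)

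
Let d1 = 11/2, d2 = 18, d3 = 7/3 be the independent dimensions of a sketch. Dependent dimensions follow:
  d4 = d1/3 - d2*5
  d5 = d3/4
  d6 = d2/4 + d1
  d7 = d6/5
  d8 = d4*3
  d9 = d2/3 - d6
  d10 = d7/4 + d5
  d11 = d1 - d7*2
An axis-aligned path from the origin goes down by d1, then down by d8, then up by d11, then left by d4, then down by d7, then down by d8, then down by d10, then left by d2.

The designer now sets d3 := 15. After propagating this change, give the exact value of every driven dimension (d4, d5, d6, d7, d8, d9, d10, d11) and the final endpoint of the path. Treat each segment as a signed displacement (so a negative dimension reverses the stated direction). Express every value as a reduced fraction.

d4 = -529/6
d5 = 15/4
d6 = 10
d7 = 2
d8 = -529/2
d9 = -4
d10 = 17/4
d11 = 3/2
endpoint = (421/6, 2075/4)

Apply edit: d3 := 15
  d4 = d1/3 - d2*5 = -529/6
  d5 = d3/4 = 15/4
  d6 = d2/4 + d1 = 10
  d7 = d6/5 = 2
  d8 = d4*3 = -529/2
  d9 = d2/3 - d6 = -4
  d10 = d7/4 + d5 = 17/4
  d11 = d1 - d7*2 = 3/2
Walk from origin (0, 0):
  seg 1: down by d1 = 11/2 → (0, -11/2)
  seg 2: down by d8 = -529/2 → (0, 259)
  seg 3: up by d11 = 3/2 → (0, 521/2)
  seg 4: left by d4 = -529/6 → (529/6, 521/2)
  seg 5: down by d7 = 2 → (529/6, 517/2)
  seg 6: down by d8 = -529/2 → (529/6, 523)
  seg 7: down by d10 = 17/4 → (529/6, 2075/4)
  seg 8: left by d2 = 18 → (421/6, 2075/4)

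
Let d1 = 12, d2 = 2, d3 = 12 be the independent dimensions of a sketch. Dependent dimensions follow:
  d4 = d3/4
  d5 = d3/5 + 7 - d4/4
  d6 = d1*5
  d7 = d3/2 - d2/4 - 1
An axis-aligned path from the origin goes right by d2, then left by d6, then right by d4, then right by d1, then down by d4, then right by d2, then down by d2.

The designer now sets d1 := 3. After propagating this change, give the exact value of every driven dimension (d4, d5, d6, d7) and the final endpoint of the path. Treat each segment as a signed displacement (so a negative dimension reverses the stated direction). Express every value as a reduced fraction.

d4 = 3
d5 = 173/20
d6 = 15
d7 = 9/2
endpoint = (-5, -5)

Apply edit: d1 := 3
  d4 = d3/4 = 3
  d5 = d3/5 + 7 - d4/4 = 173/20
  d6 = d1*5 = 15
  d7 = d3/2 - d2/4 - 1 = 9/2
Walk from origin (0, 0):
  seg 1: right by d2 = 2 → (2, 0)
  seg 2: left by d6 = 15 → (-13, 0)
  seg 3: right by d4 = 3 → (-10, 0)
  seg 4: right by d1 = 3 → (-7, 0)
  seg 5: down by d4 = 3 → (-7, -3)
  seg 6: right by d2 = 2 → (-5, -3)
  seg 7: down by d2 = 2 → (-5, -5)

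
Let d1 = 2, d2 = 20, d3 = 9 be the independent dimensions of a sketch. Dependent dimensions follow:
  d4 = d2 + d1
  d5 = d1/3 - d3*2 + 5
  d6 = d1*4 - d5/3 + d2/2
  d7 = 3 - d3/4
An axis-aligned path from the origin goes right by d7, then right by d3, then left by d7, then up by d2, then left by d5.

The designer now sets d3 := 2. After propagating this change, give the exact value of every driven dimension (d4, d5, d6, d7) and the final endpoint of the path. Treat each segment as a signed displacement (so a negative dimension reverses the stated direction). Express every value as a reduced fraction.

Apply edit: d3 := 2
  d4 = d2 + d1 = 22
  d5 = d1/3 - d3*2 + 5 = 5/3
  d6 = d1*4 - d5/3 + d2/2 = 157/9
  d7 = 3 - d3/4 = 5/2
Walk from origin (0, 0):
  seg 1: right by d7 = 5/2 → (5/2, 0)
  seg 2: right by d3 = 2 → (9/2, 0)
  seg 3: left by d7 = 5/2 → (2, 0)
  seg 4: up by d2 = 20 → (2, 20)
  seg 5: left by d5 = 5/3 → (1/3, 20)

d4 = 22
d5 = 5/3
d6 = 157/9
d7 = 5/2
endpoint = (1/3, 20)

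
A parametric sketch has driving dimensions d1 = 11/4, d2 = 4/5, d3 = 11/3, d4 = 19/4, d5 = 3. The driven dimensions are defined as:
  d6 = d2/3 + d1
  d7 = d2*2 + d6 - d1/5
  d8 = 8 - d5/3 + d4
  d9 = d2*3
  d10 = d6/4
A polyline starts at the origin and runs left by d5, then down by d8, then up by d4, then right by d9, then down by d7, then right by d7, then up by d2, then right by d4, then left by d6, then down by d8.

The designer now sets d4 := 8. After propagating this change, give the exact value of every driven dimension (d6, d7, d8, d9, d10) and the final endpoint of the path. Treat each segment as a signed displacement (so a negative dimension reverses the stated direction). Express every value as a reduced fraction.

Apply edit: d4 := 8
  d6 = d2/3 + d1 = 181/60
  d7 = d2*2 + d6 - d1/5 = 61/15
  d8 = 8 - d5/3 + d4 = 15
  d9 = d2*3 = 12/5
  d10 = d6/4 = 181/240
Walk from origin (0, 0):
  seg 1: left by d5 = 3 → (-3, 0)
  seg 2: down by d8 = 15 → (-3, -15)
  seg 3: up by d4 = 8 → (-3, -7)
  seg 4: right by d9 = 12/5 → (-3/5, -7)
  seg 5: down by d7 = 61/15 → (-3/5, -166/15)
  seg 6: right by d7 = 61/15 → (52/15, -166/15)
  seg 7: up by d2 = 4/5 → (52/15, -154/15)
  seg 8: right by d4 = 8 → (172/15, -154/15)
  seg 9: left by d6 = 181/60 → (169/20, -154/15)
  seg 10: down by d8 = 15 → (169/20, -379/15)

d6 = 181/60
d7 = 61/15
d8 = 15
d9 = 12/5
d10 = 181/240
endpoint = (169/20, -379/15)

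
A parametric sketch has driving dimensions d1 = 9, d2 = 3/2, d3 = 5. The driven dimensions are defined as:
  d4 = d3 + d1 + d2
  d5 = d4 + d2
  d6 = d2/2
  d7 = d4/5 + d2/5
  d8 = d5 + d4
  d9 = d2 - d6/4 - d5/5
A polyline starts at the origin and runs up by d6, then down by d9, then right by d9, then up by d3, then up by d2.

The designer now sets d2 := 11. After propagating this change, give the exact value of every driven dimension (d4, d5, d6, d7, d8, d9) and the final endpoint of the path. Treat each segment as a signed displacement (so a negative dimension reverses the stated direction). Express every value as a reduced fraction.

d4 = 25
d5 = 36
d6 = 11/2
d7 = 36/5
d8 = 61
d9 = 97/40
endpoint = (97/40, 763/40)

Apply edit: d2 := 11
  d4 = d3 + d1 + d2 = 25
  d5 = d4 + d2 = 36
  d6 = d2/2 = 11/2
  d7 = d4/5 + d2/5 = 36/5
  d8 = d5 + d4 = 61
  d9 = d2 - d6/4 - d5/5 = 97/40
Walk from origin (0, 0):
  seg 1: up by d6 = 11/2 → (0, 11/2)
  seg 2: down by d9 = 97/40 → (0, 123/40)
  seg 3: right by d9 = 97/40 → (97/40, 123/40)
  seg 4: up by d3 = 5 → (97/40, 323/40)
  seg 5: up by d2 = 11 → (97/40, 763/40)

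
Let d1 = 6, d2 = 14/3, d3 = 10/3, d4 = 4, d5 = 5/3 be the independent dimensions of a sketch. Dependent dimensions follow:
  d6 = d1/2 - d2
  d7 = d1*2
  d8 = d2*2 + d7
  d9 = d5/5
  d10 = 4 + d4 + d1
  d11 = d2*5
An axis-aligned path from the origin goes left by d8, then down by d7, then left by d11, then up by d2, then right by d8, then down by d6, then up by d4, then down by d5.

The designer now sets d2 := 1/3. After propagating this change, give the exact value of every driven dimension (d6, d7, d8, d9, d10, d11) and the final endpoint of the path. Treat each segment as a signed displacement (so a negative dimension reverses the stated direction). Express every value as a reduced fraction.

d6 = 8/3
d7 = 12
d8 = 38/3
d9 = 1/3
d10 = 14
d11 = 5/3
endpoint = (-5/3, -12)

Apply edit: d2 := 1/3
  d6 = d1/2 - d2 = 8/3
  d7 = d1*2 = 12
  d8 = d2*2 + d7 = 38/3
  d9 = d5/5 = 1/3
  d10 = 4 + d4 + d1 = 14
  d11 = d2*5 = 5/3
Walk from origin (0, 0):
  seg 1: left by d8 = 38/3 → (-38/3, 0)
  seg 2: down by d7 = 12 → (-38/3, -12)
  seg 3: left by d11 = 5/3 → (-43/3, -12)
  seg 4: up by d2 = 1/3 → (-43/3, -35/3)
  seg 5: right by d8 = 38/3 → (-5/3, -35/3)
  seg 6: down by d6 = 8/3 → (-5/3, -43/3)
  seg 7: up by d4 = 4 → (-5/3, -31/3)
  seg 8: down by d5 = 5/3 → (-5/3, -12)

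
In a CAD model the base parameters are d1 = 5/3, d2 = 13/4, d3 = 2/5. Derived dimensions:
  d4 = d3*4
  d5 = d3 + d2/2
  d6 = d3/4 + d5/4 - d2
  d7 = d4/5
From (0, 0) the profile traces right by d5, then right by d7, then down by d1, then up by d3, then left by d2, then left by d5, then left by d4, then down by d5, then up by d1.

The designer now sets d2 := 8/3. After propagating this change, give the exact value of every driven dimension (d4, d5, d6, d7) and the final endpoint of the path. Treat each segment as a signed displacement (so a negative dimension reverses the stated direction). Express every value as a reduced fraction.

d4 = 8/5
d5 = 26/15
d6 = -32/15
d7 = 8/25
endpoint = (-296/75, -4/3)

Apply edit: d2 := 8/3
  d4 = d3*4 = 8/5
  d5 = d3 + d2/2 = 26/15
  d6 = d3/4 + d5/4 - d2 = -32/15
  d7 = d4/5 = 8/25
Walk from origin (0, 0):
  seg 1: right by d5 = 26/15 → (26/15, 0)
  seg 2: right by d7 = 8/25 → (154/75, 0)
  seg 3: down by d1 = 5/3 → (154/75, -5/3)
  seg 4: up by d3 = 2/5 → (154/75, -19/15)
  seg 5: left by d2 = 8/3 → (-46/75, -19/15)
  seg 6: left by d5 = 26/15 → (-176/75, -19/15)
  seg 7: left by d4 = 8/5 → (-296/75, -19/15)
  seg 8: down by d5 = 26/15 → (-296/75, -3)
  seg 9: up by d1 = 5/3 → (-296/75, -4/3)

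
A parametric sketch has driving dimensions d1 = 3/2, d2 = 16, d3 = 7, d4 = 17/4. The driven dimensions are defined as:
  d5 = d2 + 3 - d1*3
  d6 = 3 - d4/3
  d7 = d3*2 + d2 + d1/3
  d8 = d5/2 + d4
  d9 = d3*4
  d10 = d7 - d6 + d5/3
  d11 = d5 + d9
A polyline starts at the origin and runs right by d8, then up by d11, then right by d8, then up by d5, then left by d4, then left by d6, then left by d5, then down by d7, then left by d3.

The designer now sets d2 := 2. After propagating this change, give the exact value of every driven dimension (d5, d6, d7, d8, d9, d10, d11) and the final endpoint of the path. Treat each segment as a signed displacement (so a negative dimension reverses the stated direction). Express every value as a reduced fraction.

d5 = 1/2
d6 = 19/12
d7 = 33/2
d8 = 9/2
d9 = 28
d10 = 181/12
d11 = 57/2
endpoint = (-13/3, 25/2)

Apply edit: d2 := 2
  d5 = d2 + 3 - d1*3 = 1/2
  d6 = 3 - d4/3 = 19/12
  d7 = d3*2 + d2 + d1/3 = 33/2
  d8 = d5/2 + d4 = 9/2
  d9 = d3*4 = 28
  d10 = d7 - d6 + d5/3 = 181/12
  d11 = d5 + d9 = 57/2
Walk from origin (0, 0):
  seg 1: right by d8 = 9/2 → (9/2, 0)
  seg 2: up by d11 = 57/2 → (9/2, 57/2)
  seg 3: right by d8 = 9/2 → (9, 57/2)
  seg 4: up by d5 = 1/2 → (9, 29)
  seg 5: left by d4 = 17/4 → (19/4, 29)
  seg 6: left by d6 = 19/12 → (19/6, 29)
  seg 7: left by d5 = 1/2 → (8/3, 29)
  seg 8: down by d7 = 33/2 → (8/3, 25/2)
  seg 9: left by d3 = 7 → (-13/3, 25/2)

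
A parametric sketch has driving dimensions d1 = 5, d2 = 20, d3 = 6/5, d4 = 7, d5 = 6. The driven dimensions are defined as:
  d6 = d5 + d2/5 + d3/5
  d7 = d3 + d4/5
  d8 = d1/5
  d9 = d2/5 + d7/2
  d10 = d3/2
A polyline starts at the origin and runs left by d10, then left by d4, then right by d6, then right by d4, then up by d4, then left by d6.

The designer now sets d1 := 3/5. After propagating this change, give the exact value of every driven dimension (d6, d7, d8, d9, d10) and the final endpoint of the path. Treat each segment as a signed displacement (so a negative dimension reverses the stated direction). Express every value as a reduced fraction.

d6 = 256/25
d7 = 13/5
d8 = 3/25
d9 = 53/10
d10 = 3/5
endpoint = (-3/5, 7)

Apply edit: d1 := 3/5
  d6 = d5 + d2/5 + d3/5 = 256/25
  d7 = d3 + d4/5 = 13/5
  d8 = d1/5 = 3/25
  d9 = d2/5 + d7/2 = 53/10
  d10 = d3/2 = 3/5
Walk from origin (0, 0):
  seg 1: left by d10 = 3/5 → (-3/5, 0)
  seg 2: left by d4 = 7 → (-38/5, 0)
  seg 3: right by d6 = 256/25 → (66/25, 0)
  seg 4: right by d4 = 7 → (241/25, 0)
  seg 5: up by d4 = 7 → (241/25, 7)
  seg 6: left by d6 = 256/25 → (-3/5, 7)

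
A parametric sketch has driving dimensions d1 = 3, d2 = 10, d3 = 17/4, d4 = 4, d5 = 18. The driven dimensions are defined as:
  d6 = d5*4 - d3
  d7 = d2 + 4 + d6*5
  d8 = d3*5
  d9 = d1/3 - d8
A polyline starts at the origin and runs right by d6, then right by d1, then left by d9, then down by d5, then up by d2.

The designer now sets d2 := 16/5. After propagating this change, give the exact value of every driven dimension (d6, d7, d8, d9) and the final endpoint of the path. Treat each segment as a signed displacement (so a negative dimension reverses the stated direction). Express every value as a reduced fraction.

Apply edit: d2 := 16/5
  d6 = d5*4 - d3 = 271/4
  d7 = d2 + 4 + d6*5 = 6919/20
  d8 = d3*5 = 85/4
  d9 = d1/3 - d8 = -81/4
Walk from origin (0, 0):
  seg 1: right by d6 = 271/4 → (271/4, 0)
  seg 2: right by d1 = 3 → (283/4, 0)
  seg 3: left by d9 = -81/4 → (91, 0)
  seg 4: down by d5 = 18 → (91, -18)
  seg 5: up by d2 = 16/5 → (91, -74/5)

d6 = 271/4
d7 = 6919/20
d8 = 85/4
d9 = -81/4
endpoint = (91, -74/5)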